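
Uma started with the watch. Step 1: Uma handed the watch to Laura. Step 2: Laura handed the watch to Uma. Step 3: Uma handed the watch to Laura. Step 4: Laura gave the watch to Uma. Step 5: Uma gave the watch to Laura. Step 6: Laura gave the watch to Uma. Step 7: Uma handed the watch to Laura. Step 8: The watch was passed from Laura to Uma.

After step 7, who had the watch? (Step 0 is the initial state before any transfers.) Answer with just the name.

Answer: Laura

Derivation:
Tracking the watch holder through step 7:
After step 0 (start): Uma
After step 1: Laura
After step 2: Uma
After step 3: Laura
After step 4: Uma
After step 5: Laura
After step 6: Uma
After step 7: Laura

At step 7, the holder is Laura.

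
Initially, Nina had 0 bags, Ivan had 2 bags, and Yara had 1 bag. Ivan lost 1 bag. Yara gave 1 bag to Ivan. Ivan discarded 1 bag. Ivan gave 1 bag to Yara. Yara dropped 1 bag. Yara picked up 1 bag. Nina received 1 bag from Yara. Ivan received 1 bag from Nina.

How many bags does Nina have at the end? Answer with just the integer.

Tracking counts step by step:
Start: Nina=0, Ivan=2, Yara=1
Event 1 (Ivan -1): Ivan: 2 -> 1. State: Nina=0, Ivan=1, Yara=1
Event 2 (Yara -> Ivan, 1): Yara: 1 -> 0, Ivan: 1 -> 2. State: Nina=0, Ivan=2, Yara=0
Event 3 (Ivan -1): Ivan: 2 -> 1. State: Nina=0, Ivan=1, Yara=0
Event 4 (Ivan -> Yara, 1): Ivan: 1 -> 0, Yara: 0 -> 1. State: Nina=0, Ivan=0, Yara=1
Event 5 (Yara -1): Yara: 1 -> 0. State: Nina=0, Ivan=0, Yara=0
Event 6 (Yara +1): Yara: 0 -> 1. State: Nina=0, Ivan=0, Yara=1
Event 7 (Yara -> Nina, 1): Yara: 1 -> 0, Nina: 0 -> 1. State: Nina=1, Ivan=0, Yara=0
Event 8 (Nina -> Ivan, 1): Nina: 1 -> 0, Ivan: 0 -> 1. State: Nina=0, Ivan=1, Yara=0

Nina's final count: 0

Answer: 0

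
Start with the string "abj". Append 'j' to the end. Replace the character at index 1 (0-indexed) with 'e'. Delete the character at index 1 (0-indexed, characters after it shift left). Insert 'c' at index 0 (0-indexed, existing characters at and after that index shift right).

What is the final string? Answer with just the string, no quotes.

Answer: cajj

Derivation:
Applying each edit step by step:
Start: "abj"
Op 1 (append 'j'): "abj" -> "abjj"
Op 2 (replace idx 1: 'b' -> 'e'): "abjj" -> "aejj"
Op 3 (delete idx 1 = 'e'): "aejj" -> "ajj"
Op 4 (insert 'c' at idx 0): "ajj" -> "cajj"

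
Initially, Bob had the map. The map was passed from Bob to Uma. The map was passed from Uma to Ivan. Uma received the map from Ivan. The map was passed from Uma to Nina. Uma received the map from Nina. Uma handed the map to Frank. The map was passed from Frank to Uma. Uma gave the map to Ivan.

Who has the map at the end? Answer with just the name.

Tracking the map through each event:
Start: Bob has the map.
After event 1: Uma has the map.
After event 2: Ivan has the map.
After event 3: Uma has the map.
After event 4: Nina has the map.
After event 5: Uma has the map.
After event 6: Frank has the map.
After event 7: Uma has the map.
After event 8: Ivan has the map.

Answer: Ivan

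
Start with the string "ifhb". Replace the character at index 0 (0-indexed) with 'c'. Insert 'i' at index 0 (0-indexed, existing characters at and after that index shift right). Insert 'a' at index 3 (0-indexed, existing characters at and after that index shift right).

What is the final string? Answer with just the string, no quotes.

Applying each edit step by step:
Start: "ifhb"
Op 1 (replace idx 0: 'i' -> 'c'): "ifhb" -> "cfhb"
Op 2 (insert 'i' at idx 0): "cfhb" -> "icfhb"
Op 3 (insert 'a' at idx 3): "icfhb" -> "icfahb"

Answer: icfahb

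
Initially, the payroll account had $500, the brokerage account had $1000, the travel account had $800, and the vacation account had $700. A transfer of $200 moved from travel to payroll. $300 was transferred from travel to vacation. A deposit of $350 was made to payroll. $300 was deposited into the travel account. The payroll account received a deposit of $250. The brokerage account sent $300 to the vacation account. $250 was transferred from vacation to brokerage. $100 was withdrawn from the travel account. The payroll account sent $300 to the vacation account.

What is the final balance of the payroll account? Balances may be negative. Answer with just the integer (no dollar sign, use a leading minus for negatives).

Answer: 1000

Derivation:
Tracking account balances step by step:
Start: payroll=500, brokerage=1000, travel=800, vacation=700
Event 1 (transfer 200 travel -> payroll): travel: 800 - 200 = 600, payroll: 500 + 200 = 700. Balances: payroll=700, brokerage=1000, travel=600, vacation=700
Event 2 (transfer 300 travel -> vacation): travel: 600 - 300 = 300, vacation: 700 + 300 = 1000. Balances: payroll=700, brokerage=1000, travel=300, vacation=1000
Event 3 (deposit 350 to payroll): payroll: 700 + 350 = 1050. Balances: payroll=1050, brokerage=1000, travel=300, vacation=1000
Event 4 (deposit 300 to travel): travel: 300 + 300 = 600. Balances: payroll=1050, brokerage=1000, travel=600, vacation=1000
Event 5 (deposit 250 to payroll): payroll: 1050 + 250 = 1300. Balances: payroll=1300, brokerage=1000, travel=600, vacation=1000
Event 6 (transfer 300 brokerage -> vacation): brokerage: 1000 - 300 = 700, vacation: 1000 + 300 = 1300. Balances: payroll=1300, brokerage=700, travel=600, vacation=1300
Event 7 (transfer 250 vacation -> brokerage): vacation: 1300 - 250 = 1050, brokerage: 700 + 250 = 950. Balances: payroll=1300, brokerage=950, travel=600, vacation=1050
Event 8 (withdraw 100 from travel): travel: 600 - 100 = 500. Balances: payroll=1300, brokerage=950, travel=500, vacation=1050
Event 9 (transfer 300 payroll -> vacation): payroll: 1300 - 300 = 1000, vacation: 1050 + 300 = 1350. Balances: payroll=1000, brokerage=950, travel=500, vacation=1350

Final balance of payroll: 1000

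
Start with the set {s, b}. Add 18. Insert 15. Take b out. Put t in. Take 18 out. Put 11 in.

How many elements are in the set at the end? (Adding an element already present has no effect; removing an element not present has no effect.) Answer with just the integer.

Tracking the set through each operation:
Start: {b, s}
Event 1 (add 18): added. Set: {18, b, s}
Event 2 (add 15): added. Set: {15, 18, b, s}
Event 3 (remove b): removed. Set: {15, 18, s}
Event 4 (add t): added. Set: {15, 18, s, t}
Event 5 (remove 18): removed. Set: {15, s, t}
Event 6 (add 11): added. Set: {11, 15, s, t}

Final set: {11, 15, s, t} (size 4)

Answer: 4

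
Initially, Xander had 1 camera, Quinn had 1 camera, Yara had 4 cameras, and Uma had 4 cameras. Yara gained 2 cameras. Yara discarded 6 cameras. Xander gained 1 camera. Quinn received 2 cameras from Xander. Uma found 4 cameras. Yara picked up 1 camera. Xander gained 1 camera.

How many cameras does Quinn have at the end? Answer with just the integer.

Tracking counts step by step:
Start: Xander=1, Quinn=1, Yara=4, Uma=4
Event 1 (Yara +2): Yara: 4 -> 6. State: Xander=1, Quinn=1, Yara=6, Uma=4
Event 2 (Yara -6): Yara: 6 -> 0. State: Xander=1, Quinn=1, Yara=0, Uma=4
Event 3 (Xander +1): Xander: 1 -> 2. State: Xander=2, Quinn=1, Yara=0, Uma=4
Event 4 (Xander -> Quinn, 2): Xander: 2 -> 0, Quinn: 1 -> 3. State: Xander=0, Quinn=3, Yara=0, Uma=4
Event 5 (Uma +4): Uma: 4 -> 8. State: Xander=0, Quinn=3, Yara=0, Uma=8
Event 6 (Yara +1): Yara: 0 -> 1. State: Xander=0, Quinn=3, Yara=1, Uma=8
Event 7 (Xander +1): Xander: 0 -> 1. State: Xander=1, Quinn=3, Yara=1, Uma=8

Quinn's final count: 3

Answer: 3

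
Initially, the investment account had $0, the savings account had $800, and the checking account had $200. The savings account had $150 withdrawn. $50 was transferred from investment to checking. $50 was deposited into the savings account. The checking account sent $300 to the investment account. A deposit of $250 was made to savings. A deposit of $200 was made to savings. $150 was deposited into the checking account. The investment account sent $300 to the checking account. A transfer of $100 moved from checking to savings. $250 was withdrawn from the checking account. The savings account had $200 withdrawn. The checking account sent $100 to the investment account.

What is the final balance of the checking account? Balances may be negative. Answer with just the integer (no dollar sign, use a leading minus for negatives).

Tracking account balances step by step:
Start: investment=0, savings=800, checking=200
Event 1 (withdraw 150 from savings): savings: 800 - 150 = 650. Balances: investment=0, savings=650, checking=200
Event 2 (transfer 50 investment -> checking): investment: 0 - 50 = -50, checking: 200 + 50 = 250. Balances: investment=-50, savings=650, checking=250
Event 3 (deposit 50 to savings): savings: 650 + 50 = 700. Balances: investment=-50, savings=700, checking=250
Event 4 (transfer 300 checking -> investment): checking: 250 - 300 = -50, investment: -50 + 300 = 250. Balances: investment=250, savings=700, checking=-50
Event 5 (deposit 250 to savings): savings: 700 + 250 = 950. Balances: investment=250, savings=950, checking=-50
Event 6 (deposit 200 to savings): savings: 950 + 200 = 1150. Balances: investment=250, savings=1150, checking=-50
Event 7 (deposit 150 to checking): checking: -50 + 150 = 100. Balances: investment=250, savings=1150, checking=100
Event 8 (transfer 300 investment -> checking): investment: 250 - 300 = -50, checking: 100 + 300 = 400. Balances: investment=-50, savings=1150, checking=400
Event 9 (transfer 100 checking -> savings): checking: 400 - 100 = 300, savings: 1150 + 100 = 1250. Balances: investment=-50, savings=1250, checking=300
Event 10 (withdraw 250 from checking): checking: 300 - 250 = 50. Balances: investment=-50, savings=1250, checking=50
Event 11 (withdraw 200 from savings): savings: 1250 - 200 = 1050. Balances: investment=-50, savings=1050, checking=50
Event 12 (transfer 100 checking -> investment): checking: 50 - 100 = -50, investment: -50 + 100 = 50. Balances: investment=50, savings=1050, checking=-50

Final balance of checking: -50

Answer: -50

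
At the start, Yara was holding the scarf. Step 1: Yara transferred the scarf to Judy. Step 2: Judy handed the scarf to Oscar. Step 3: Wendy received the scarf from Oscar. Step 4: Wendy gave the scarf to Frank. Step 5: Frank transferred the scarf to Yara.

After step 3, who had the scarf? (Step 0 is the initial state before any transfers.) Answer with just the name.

Tracking the scarf holder through step 3:
After step 0 (start): Yara
After step 1: Judy
After step 2: Oscar
After step 3: Wendy

At step 3, the holder is Wendy.

Answer: Wendy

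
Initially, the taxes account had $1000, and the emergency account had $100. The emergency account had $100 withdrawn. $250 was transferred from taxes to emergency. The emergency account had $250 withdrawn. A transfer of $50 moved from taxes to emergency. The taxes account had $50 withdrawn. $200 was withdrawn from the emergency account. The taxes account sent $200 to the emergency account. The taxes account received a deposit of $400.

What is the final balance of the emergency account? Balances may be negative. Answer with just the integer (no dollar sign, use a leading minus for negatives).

Tracking account balances step by step:
Start: taxes=1000, emergency=100
Event 1 (withdraw 100 from emergency): emergency: 100 - 100 = 0. Balances: taxes=1000, emergency=0
Event 2 (transfer 250 taxes -> emergency): taxes: 1000 - 250 = 750, emergency: 0 + 250 = 250. Balances: taxes=750, emergency=250
Event 3 (withdraw 250 from emergency): emergency: 250 - 250 = 0. Balances: taxes=750, emergency=0
Event 4 (transfer 50 taxes -> emergency): taxes: 750 - 50 = 700, emergency: 0 + 50 = 50. Balances: taxes=700, emergency=50
Event 5 (withdraw 50 from taxes): taxes: 700 - 50 = 650. Balances: taxes=650, emergency=50
Event 6 (withdraw 200 from emergency): emergency: 50 - 200 = -150. Balances: taxes=650, emergency=-150
Event 7 (transfer 200 taxes -> emergency): taxes: 650 - 200 = 450, emergency: -150 + 200 = 50. Balances: taxes=450, emergency=50
Event 8 (deposit 400 to taxes): taxes: 450 + 400 = 850. Balances: taxes=850, emergency=50

Final balance of emergency: 50

Answer: 50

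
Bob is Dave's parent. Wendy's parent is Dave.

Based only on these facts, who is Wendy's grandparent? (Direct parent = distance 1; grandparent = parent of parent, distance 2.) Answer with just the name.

Reconstructing the parent chain from the given facts:
  Bob -> Dave -> Wendy
(each arrow means 'parent of the next')
Positions in the chain (0 = top):
  position of Bob: 0
  position of Dave: 1
  position of Wendy: 2

Wendy is at position 2; the grandparent is 2 steps up the chain, i.e. position 0: Bob.

Answer: Bob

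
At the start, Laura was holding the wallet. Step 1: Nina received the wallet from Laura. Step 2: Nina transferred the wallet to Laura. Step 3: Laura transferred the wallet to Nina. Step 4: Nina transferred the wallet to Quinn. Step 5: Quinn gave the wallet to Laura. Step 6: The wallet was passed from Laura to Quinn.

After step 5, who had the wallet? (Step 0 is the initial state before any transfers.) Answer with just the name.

Tracking the wallet holder through step 5:
After step 0 (start): Laura
After step 1: Nina
After step 2: Laura
After step 3: Nina
After step 4: Quinn
After step 5: Laura

At step 5, the holder is Laura.

Answer: Laura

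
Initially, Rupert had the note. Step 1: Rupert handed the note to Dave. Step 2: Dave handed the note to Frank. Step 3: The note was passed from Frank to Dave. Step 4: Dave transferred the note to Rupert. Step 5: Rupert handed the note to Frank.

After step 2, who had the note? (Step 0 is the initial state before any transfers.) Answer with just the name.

Answer: Frank

Derivation:
Tracking the note holder through step 2:
After step 0 (start): Rupert
After step 1: Dave
After step 2: Frank

At step 2, the holder is Frank.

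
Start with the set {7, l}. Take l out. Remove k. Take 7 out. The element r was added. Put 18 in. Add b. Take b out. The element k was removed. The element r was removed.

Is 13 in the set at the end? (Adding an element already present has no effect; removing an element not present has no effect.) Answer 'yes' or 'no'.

Tracking the set through each operation:
Start: {7, l}
Event 1 (remove l): removed. Set: {7}
Event 2 (remove k): not present, no change. Set: {7}
Event 3 (remove 7): removed. Set: {}
Event 4 (add r): added. Set: {r}
Event 5 (add 18): added. Set: {18, r}
Event 6 (add b): added. Set: {18, b, r}
Event 7 (remove b): removed. Set: {18, r}
Event 8 (remove k): not present, no change. Set: {18, r}
Event 9 (remove r): removed. Set: {18}

Final set: {18} (size 1)
13 is NOT in the final set.

Answer: no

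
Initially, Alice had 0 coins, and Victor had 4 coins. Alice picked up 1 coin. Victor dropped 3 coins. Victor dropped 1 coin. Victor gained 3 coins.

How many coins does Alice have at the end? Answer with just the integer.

Answer: 1

Derivation:
Tracking counts step by step:
Start: Alice=0, Victor=4
Event 1 (Alice +1): Alice: 0 -> 1. State: Alice=1, Victor=4
Event 2 (Victor -3): Victor: 4 -> 1. State: Alice=1, Victor=1
Event 3 (Victor -1): Victor: 1 -> 0. State: Alice=1, Victor=0
Event 4 (Victor +3): Victor: 0 -> 3. State: Alice=1, Victor=3

Alice's final count: 1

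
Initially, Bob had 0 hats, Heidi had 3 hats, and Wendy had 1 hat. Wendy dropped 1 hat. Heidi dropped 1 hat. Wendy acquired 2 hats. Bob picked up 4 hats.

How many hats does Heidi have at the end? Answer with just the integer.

Tracking counts step by step:
Start: Bob=0, Heidi=3, Wendy=1
Event 1 (Wendy -1): Wendy: 1 -> 0. State: Bob=0, Heidi=3, Wendy=0
Event 2 (Heidi -1): Heidi: 3 -> 2. State: Bob=0, Heidi=2, Wendy=0
Event 3 (Wendy +2): Wendy: 0 -> 2. State: Bob=0, Heidi=2, Wendy=2
Event 4 (Bob +4): Bob: 0 -> 4. State: Bob=4, Heidi=2, Wendy=2

Heidi's final count: 2

Answer: 2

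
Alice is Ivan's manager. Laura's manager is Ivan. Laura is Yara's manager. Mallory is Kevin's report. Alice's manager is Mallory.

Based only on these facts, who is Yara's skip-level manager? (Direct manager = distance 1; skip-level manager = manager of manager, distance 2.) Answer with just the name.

Answer: Ivan

Derivation:
Reconstructing the manager chain from the given facts:
  Kevin -> Mallory -> Alice -> Ivan -> Laura -> Yara
(each arrow means 'manager of the next')
Positions in the chain (0 = top):
  position of Kevin: 0
  position of Mallory: 1
  position of Alice: 2
  position of Ivan: 3
  position of Laura: 4
  position of Yara: 5

Yara is at position 5; the skip-level manager is 2 steps up the chain, i.e. position 3: Ivan.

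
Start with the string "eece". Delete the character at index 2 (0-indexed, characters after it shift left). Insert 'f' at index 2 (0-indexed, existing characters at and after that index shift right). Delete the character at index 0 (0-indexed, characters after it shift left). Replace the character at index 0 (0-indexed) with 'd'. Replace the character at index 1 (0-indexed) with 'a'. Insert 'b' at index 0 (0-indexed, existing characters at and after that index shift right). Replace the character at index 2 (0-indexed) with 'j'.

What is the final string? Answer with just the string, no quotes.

Applying each edit step by step:
Start: "eece"
Op 1 (delete idx 2 = 'c'): "eece" -> "eee"
Op 2 (insert 'f' at idx 2): "eee" -> "eefe"
Op 3 (delete idx 0 = 'e'): "eefe" -> "efe"
Op 4 (replace idx 0: 'e' -> 'd'): "efe" -> "dfe"
Op 5 (replace idx 1: 'f' -> 'a'): "dfe" -> "dae"
Op 6 (insert 'b' at idx 0): "dae" -> "bdae"
Op 7 (replace idx 2: 'a' -> 'j'): "bdae" -> "bdje"

Answer: bdje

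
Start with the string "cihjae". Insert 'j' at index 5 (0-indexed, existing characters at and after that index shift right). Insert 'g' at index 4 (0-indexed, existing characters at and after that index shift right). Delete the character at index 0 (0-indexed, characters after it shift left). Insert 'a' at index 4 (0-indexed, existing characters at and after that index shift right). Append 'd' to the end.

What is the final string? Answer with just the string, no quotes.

Applying each edit step by step:
Start: "cihjae"
Op 1 (insert 'j' at idx 5): "cihjae" -> "cihjaje"
Op 2 (insert 'g' at idx 4): "cihjaje" -> "cihjgaje"
Op 3 (delete idx 0 = 'c'): "cihjgaje" -> "ihjgaje"
Op 4 (insert 'a' at idx 4): "ihjgaje" -> "ihjgaaje"
Op 5 (append 'd'): "ihjgaaje" -> "ihjgaajed"

Answer: ihjgaajed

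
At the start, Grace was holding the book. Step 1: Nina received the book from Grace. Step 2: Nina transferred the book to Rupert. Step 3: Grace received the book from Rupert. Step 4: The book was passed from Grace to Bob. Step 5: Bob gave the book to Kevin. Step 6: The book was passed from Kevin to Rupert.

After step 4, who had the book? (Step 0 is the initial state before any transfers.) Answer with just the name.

Answer: Bob

Derivation:
Tracking the book holder through step 4:
After step 0 (start): Grace
After step 1: Nina
After step 2: Rupert
After step 3: Grace
After step 4: Bob

At step 4, the holder is Bob.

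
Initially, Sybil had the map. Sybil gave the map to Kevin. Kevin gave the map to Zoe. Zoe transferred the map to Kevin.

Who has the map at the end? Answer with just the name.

Answer: Kevin

Derivation:
Tracking the map through each event:
Start: Sybil has the map.
After event 1: Kevin has the map.
After event 2: Zoe has the map.
After event 3: Kevin has the map.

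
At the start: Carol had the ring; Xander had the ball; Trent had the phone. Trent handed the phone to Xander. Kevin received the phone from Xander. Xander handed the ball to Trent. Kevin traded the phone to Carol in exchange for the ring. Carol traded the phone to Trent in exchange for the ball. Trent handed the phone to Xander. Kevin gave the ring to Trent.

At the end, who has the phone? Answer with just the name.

Answer: Xander

Derivation:
Tracking all object holders:
Start: ring:Carol, ball:Xander, phone:Trent
Event 1 (give phone: Trent -> Xander). State: ring:Carol, ball:Xander, phone:Xander
Event 2 (give phone: Xander -> Kevin). State: ring:Carol, ball:Xander, phone:Kevin
Event 3 (give ball: Xander -> Trent). State: ring:Carol, ball:Trent, phone:Kevin
Event 4 (swap phone<->ring: now phone:Carol, ring:Kevin). State: ring:Kevin, ball:Trent, phone:Carol
Event 5 (swap phone<->ball: now phone:Trent, ball:Carol). State: ring:Kevin, ball:Carol, phone:Trent
Event 6 (give phone: Trent -> Xander). State: ring:Kevin, ball:Carol, phone:Xander
Event 7 (give ring: Kevin -> Trent). State: ring:Trent, ball:Carol, phone:Xander

Final state: ring:Trent, ball:Carol, phone:Xander
The phone is held by Xander.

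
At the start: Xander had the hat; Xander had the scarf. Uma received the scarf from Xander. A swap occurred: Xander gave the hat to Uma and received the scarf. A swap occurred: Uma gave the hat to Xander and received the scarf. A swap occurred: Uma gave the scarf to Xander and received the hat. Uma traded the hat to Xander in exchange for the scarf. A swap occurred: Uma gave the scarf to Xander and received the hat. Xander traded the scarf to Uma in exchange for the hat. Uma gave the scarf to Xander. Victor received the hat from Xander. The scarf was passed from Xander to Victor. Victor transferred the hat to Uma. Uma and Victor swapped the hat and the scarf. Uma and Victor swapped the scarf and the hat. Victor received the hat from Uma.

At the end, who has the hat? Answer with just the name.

Tracking all object holders:
Start: hat:Xander, scarf:Xander
Event 1 (give scarf: Xander -> Uma). State: hat:Xander, scarf:Uma
Event 2 (swap hat<->scarf: now hat:Uma, scarf:Xander). State: hat:Uma, scarf:Xander
Event 3 (swap hat<->scarf: now hat:Xander, scarf:Uma). State: hat:Xander, scarf:Uma
Event 4 (swap scarf<->hat: now scarf:Xander, hat:Uma). State: hat:Uma, scarf:Xander
Event 5 (swap hat<->scarf: now hat:Xander, scarf:Uma). State: hat:Xander, scarf:Uma
Event 6 (swap scarf<->hat: now scarf:Xander, hat:Uma). State: hat:Uma, scarf:Xander
Event 7 (swap scarf<->hat: now scarf:Uma, hat:Xander). State: hat:Xander, scarf:Uma
Event 8 (give scarf: Uma -> Xander). State: hat:Xander, scarf:Xander
Event 9 (give hat: Xander -> Victor). State: hat:Victor, scarf:Xander
Event 10 (give scarf: Xander -> Victor). State: hat:Victor, scarf:Victor
Event 11 (give hat: Victor -> Uma). State: hat:Uma, scarf:Victor
Event 12 (swap hat<->scarf: now hat:Victor, scarf:Uma). State: hat:Victor, scarf:Uma
Event 13 (swap scarf<->hat: now scarf:Victor, hat:Uma). State: hat:Uma, scarf:Victor
Event 14 (give hat: Uma -> Victor). State: hat:Victor, scarf:Victor

Final state: hat:Victor, scarf:Victor
The hat is held by Victor.

Answer: Victor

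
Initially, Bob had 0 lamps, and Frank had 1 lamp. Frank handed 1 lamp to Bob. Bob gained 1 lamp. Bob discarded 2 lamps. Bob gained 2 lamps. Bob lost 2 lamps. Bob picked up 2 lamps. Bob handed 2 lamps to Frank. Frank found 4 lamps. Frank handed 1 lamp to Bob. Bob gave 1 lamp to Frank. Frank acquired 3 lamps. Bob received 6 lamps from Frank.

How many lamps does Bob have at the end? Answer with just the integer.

Answer: 6

Derivation:
Tracking counts step by step:
Start: Bob=0, Frank=1
Event 1 (Frank -> Bob, 1): Frank: 1 -> 0, Bob: 0 -> 1. State: Bob=1, Frank=0
Event 2 (Bob +1): Bob: 1 -> 2. State: Bob=2, Frank=0
Event 3 (Bob -2): Bob: 2 -> 0. State: Bob=0, Frank=0
Event 4 (Bob +2): Bob: 0 -> 2. State: Bob=2, Frank=0
Event 5 (Bob -2): Bob: 2 -> 0. State: Bob=0, Frank=0
Event 6 (Bob +2): Bob: 0 -> 2. State: Bob=2, Frank=0
Event 7 (Bob -> Frank, 2): Bob: 2 -> 0, Frank: 0 -> 2. State: Bob=0, Frank=2
Event 8 (Frank +4): Frank: 2 -> 6. State: Bob=0, Frank=6
Event 9 (Frank -> Bob, 1): Frank: 6 -> 5, Bob: 0 -> 1. State: Bob=1, Frank=5
Event 10 (Bob -> Frank, 1): Bob: 1 -> 0, Frank: 5 -> 6. State: Bob=0, Frank=6
Event 11 (Frank +3): Frank: 6 -> 9. State: Bob=0, Frank=9
Event 12 (Frank -> Bob, 6): Frank: 9 -> 3, Bob: 0 -> 6. State: Bob=6, Frank=3

Bob's final count: 6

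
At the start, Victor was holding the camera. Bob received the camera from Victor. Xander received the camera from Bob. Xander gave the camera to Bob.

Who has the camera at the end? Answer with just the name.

Tracking the camera through each event:
Start: Victor has the camera.
After event 1: Bob has the camera.
After event 2: Xander has the camera.
After event 3: Bob has the camera.

Answer: Bob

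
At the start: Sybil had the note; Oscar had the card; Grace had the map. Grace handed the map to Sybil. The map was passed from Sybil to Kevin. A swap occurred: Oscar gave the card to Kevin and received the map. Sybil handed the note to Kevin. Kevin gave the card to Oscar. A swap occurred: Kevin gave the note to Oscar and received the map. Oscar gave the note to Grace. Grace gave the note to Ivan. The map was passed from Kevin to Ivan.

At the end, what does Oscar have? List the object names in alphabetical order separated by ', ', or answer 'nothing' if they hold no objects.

Tracking all object holders:
Start: note:Sybil, card:Oscar, map:Grace
Event 1 (give map: Grace -> Sybil). State: note:Sybil, card:Oscar, map:Sybil
Event 2 (give map: Sybil -> Kevin). State: note:Sybil, card:Oscar, map:Kevin
Event 3 (swap card<->map: now card:Kevin, map:Oscar). State: note:Sybil, card:Kevin, map:Oscar
Event 4 (give note: Sybil -> Kevin). State: note:Kevin, card:Kevin, map:Oscar
Event 5 (give card: Kevin -> Oscar). State: note:Kevin, card:Oscar, map:Oscar
Event 6 (swap note<->map: now note:Oscar, map:Kevin). State: note:Oscar, card:Oscar, map:Kevin
Event 7 (give note: Oscar -> Grace). State: note:Grace, card:Oscar, map:Kevin
Event 8 (give note: Grace -> Ivan). State: note:Ivan, card:Oscar, map:Kevin
Event 9 (give map: Kevin -> Ivan). State: note:Ivan, card:Oscar, map:Ivan

Final state: note:Ivan, card:Oscar, map:Ivan
Oscar holds: card.

Answer: card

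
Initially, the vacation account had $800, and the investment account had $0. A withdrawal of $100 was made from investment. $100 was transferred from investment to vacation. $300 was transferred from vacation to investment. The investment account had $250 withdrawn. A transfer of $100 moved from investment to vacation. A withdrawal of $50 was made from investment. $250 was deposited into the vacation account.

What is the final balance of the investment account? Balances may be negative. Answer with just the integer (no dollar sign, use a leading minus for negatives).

Tracking account balances step by step:
Start: vacation=800, investment=0
Event 1 (withdraw 100 from investment): investment: 0 - 100 = -100. Balances: vacation=800, investment=-100
Event 2 (transfer 100 investment -> vacation): investment: -100 - 100 = -200, vacation: 800 + 100 = 900. Balances: vacation=900, investment=-200
Event 3 (transfer 300 vacation -> investment): vacation: 900 - 300 = 600, investment: -200 + 300 = 100. Balances: vacation=600, investment=100
Event 4 (withdraw 250 from investment): investment: 100 - 250 = -150. Balances: vacation=600, investment=-150
Event 5 (transfer 100 investment -> vacation): investment: -150 - 100 = -250, vacation: 600 + 100 = 700. Balances: vacation=700, investment=-250
Event 6 (withdraw 50 from investment): investment: -250 - 50 = -300. Balances: vacation=700, investment=-300
Event 7 (deposit 250 to vacation): vacation: 700 + 250 = 950. Balances: vacation=950, investment=-300

Final balance of investment: -300

Answer: -300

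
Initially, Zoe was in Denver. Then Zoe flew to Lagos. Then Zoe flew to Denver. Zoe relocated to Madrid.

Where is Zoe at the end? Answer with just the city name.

Answer: Madrid

Derivation:
Tracking Zoe's location:
Start: Zoe is in Denver.
After move 1: Denver -> Lagos. Zoe is in Lagos.
After move 2: Lagos -> Denver. Zoe is in Denver.
After move 3: Denver -> Madrid. Zoe is in Madrid.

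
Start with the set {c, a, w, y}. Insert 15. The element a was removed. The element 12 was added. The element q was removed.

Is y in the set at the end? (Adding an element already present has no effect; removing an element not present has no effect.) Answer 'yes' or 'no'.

Tracking the set through each operation:
Start: {a, c, w, y}
Event 1 (add 15): added. Set: {15, a, c, w, y}
Event 2 (remove a): removed. Set: {15, c, w, y}
Event 3 (add 12): added. Set: {12, 15, c, w, y}
Event 4 (remove q): not present, no change. Set: {12, 15, c, w, y}

Final set: {12, 15, c, w, y} (size 5)
y is in the final set.

Answer: yes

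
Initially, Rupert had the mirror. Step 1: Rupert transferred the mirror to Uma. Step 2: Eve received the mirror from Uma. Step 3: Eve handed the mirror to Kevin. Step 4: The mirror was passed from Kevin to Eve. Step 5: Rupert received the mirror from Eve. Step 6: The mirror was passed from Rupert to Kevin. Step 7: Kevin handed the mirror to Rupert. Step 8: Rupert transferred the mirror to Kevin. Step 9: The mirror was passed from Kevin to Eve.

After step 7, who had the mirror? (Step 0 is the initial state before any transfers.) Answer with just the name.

Answer: Rupert

Derivation:
Tracking the mirror holder through step 7:
After step 0 (start): Rupert
After step 1: Uma
After step 2: Eve
After step 3: Kevin
After step 4: Eve
After step 5: Rupert
After step 6: Kevin
After step 7: Rupert

At step 7, the holder is Rupert.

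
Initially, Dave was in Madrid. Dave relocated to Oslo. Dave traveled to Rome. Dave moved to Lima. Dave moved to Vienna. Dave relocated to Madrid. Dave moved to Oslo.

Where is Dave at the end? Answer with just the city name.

Answer: Oslo

Derivation:
Tracking Dave's location:
Start: Dave is in Madrid.
After move 1: Madrid -> Oslo. Dave is in Oslo.
After move 2: Oslo -> Rome. Dave is in Rome.
After move 3: Rome -> Lima. Dave is in Lima.
After move 4: Lima -> Vienna. Dave is in Vienna.
After move 5: Vienna -> Madrid. Dave is in Madrid.
After move 6: Madrid -> Oslo. Dave is in Oslo.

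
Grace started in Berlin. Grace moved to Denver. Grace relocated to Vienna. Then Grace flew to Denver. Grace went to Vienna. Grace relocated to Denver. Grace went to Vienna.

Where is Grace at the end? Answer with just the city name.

Tracking Grace's location:
Start: Grace is in Berlin.
After move 1: Berlin -> Denver. Grace is in Denver.
After move 2: Denver -> Vienna. Grace is in Vienna.
After move 3: Vienna -> Denver. Grace is in Denver.
After move 4: Denver -> Vienna. Grace is in Vienna.
After move 5: Vienna -> Denver. Grace is in Denver.
After move 6: Denver -> Vienna. Grace is in Vienna.

Answer: Vienna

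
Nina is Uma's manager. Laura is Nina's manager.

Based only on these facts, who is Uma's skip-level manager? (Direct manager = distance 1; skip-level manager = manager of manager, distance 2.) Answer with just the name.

Reconstructing the manager chain from the given facts:
  Laura -> Nina -> Uma
(each arrow means 'manager of the next')
Positions in the chain (0 = top):
  position of Laura: 0
  position of Nina: 1
  position of Uma: 2

Uma is at position 2; the skip-level manager is 2 steps up the chain, i.e. position 0: Laura.

Answer: Laura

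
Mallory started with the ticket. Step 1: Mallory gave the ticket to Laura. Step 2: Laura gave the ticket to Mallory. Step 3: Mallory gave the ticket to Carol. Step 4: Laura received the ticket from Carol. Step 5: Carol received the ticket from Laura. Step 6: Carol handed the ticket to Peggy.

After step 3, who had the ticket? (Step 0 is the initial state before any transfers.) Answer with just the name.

Tracking the ticket holder through step 3:
After step 0 (start): Mallory
After step 1: Laura
After step 2: Mallory
After step 3: Carol

At step 3, the holder is Carol.

Answer: Carol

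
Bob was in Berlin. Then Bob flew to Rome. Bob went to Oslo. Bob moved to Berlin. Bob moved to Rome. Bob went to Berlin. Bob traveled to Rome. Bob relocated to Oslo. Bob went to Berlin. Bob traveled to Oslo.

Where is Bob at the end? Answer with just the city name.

Tracking Bob's location:
Start: Bob is in Berlin.
After move 1: Berlin -> Rome. Bob is in Rome.
After move 2: Rome -> Oslo. Bob is in Oslo.
After move 3: Oslo -> Berlin. Bob is in Berlin.
After move 4: Berlin -> Rome. Bob is in Rome.
After move 5: Rome -> Berlin. Bob is in Berlin.
After move 6: Berlin -> Rome. Bob is in Rome.
After move 7: Rome -> Oslo. Bob is in Oslo.
After move 8: Oslo -> Berlin. Bob is in Berlin.
After move 9: Berlin -> Oslo. Bob is in Oslo.

Answer: Oslo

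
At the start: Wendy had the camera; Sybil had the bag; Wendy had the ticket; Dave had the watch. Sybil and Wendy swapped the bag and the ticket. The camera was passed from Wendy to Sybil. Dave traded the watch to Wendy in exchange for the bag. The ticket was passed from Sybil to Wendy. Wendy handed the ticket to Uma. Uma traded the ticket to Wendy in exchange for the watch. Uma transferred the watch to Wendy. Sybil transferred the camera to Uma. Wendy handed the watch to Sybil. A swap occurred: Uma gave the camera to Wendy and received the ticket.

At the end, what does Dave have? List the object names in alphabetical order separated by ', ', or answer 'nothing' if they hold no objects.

Tracking all object holders:
Start: camera:Wendy, bag:Sybil, ticket:Wendy, watch:Dave
Event 1 (swap bag<->ticket: now bag:Wendy, ticket:Sybil). State: camera:Wendy, bag:Wendy, ticket:Sybil, watch:Dave
Event 2 (give camera: Wendy -> Sybil). State: camera:Sybil, bag:Wendy, ticket:Sybil, watch:Dave
Event 3 (swap watch<->bag: now watch:Wendy, bag:Dave). State: camera:Sybil, bag:Dave, ticket:Sybil, watch:Wendy
Event 4 (give ticket: Sybil -> Wendy). State: camera:Sybil, bag:Dave, ticket:Wendy, watch:Wendy
Event 5 (give ticket: Wendy -> Uma). State: camera:Sybil, bag:Dave, ticket:Uma, watch:Wendy
Event 6 (swap ticket<->watch: now ticket:Wendy, watch:Uma). State: camera:Sybil, bag:Dave, ticket:Wendy, watch:Uma
Event 7 (give watch: Uma -> Wendy). State: camera:Sybil, bag:Dave, ticket:Wendy, watch:Wendy
Event 8 (give camera: Sybil -> Uma). State: camera:Uma, bag:Dave, ticket:Wendy, watch:Wendy
Event 9 (give watch: Wendy -> Sybil). State: camera:Uma, bag:Dave, ticket:Wendy, watch:Sybil
Event 10 (swap camera<->ticket: now camera:Wendy, ticket:Uma). State: camera:Wendy, bag:Dave, ticket:Uma, watch:Sybil

Final state: camera:Wendy, bag:Dave, ticket:Uma, watch:Sybil
Dave holds: bag.

Answer: bag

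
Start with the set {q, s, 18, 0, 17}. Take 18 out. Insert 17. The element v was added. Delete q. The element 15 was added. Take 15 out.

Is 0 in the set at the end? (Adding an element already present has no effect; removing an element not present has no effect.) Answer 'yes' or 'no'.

Tracking the set through each operation:
Start: {0, 17, 18, q, s}
Event 1 (remove 18): removed. Set: {0, 17, q, s}
Event 2 (add 17): already present, no change. Set: {0, 17, q, s}
Event 3 (add v): added. Set: {0, 17, q, s, v}
Event 4 (remove q): removed. Set: {0, 17, s, v}
Event 5 (add 15): added. Set: {0, 15, 17, s, v}
Event 6 (remove 15): removed. Set: {0, 17, s, v}

Final set: {0, 17, s, v} (size 4)
0 is in the final set.

Answer: yes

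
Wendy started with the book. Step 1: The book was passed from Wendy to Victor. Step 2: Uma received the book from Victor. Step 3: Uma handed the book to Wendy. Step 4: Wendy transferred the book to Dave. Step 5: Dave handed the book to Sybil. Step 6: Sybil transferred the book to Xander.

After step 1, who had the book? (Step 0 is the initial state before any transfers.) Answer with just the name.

Tracking the book holder through step 1:
After step 0 (start): Wendy
After step 1: Victor

At step 1, the holder is Victor.

Answer: Victor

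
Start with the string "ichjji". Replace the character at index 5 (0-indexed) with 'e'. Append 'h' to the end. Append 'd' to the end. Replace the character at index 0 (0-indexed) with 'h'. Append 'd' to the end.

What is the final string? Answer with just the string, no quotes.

Answer: hchjjehdd

Derivation:
Applying each edit step by step:
Start: "ichjji"
Op 1 (replace idx 5: 'i' -> 'e'): "ichjji" -> "ichjje"
Op 2 (append 'h'): "ichjje" -> "ichjjeh"
Op 3 (append 'd'): "ichjjeh" -> "ichjjehd"
Op 4 (replace idx 0: 'i' -> 'h'): "ichjjehd" -> "hchjjehd"
Op 5 (append 'd'): "hchjjehd" -> "hchjjehdd"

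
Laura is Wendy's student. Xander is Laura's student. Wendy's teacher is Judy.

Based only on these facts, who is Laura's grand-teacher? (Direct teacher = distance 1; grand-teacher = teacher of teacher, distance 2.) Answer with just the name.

Answer: Judy

Derivation:
Reconstructing the teacher chain from the given facts:
  Judy -> Wendy -> Laura -> Xander
(each arrow means 'teacher of the next')
Positions in the chain (0 = top):
  position of Judy: 0
  position of Wendy: 1
  position of Laura: 2
  position of Xander: 3

Laura is at position 2; the grand-teacher is 2 steps up the chain, i.e. position 0: Judy.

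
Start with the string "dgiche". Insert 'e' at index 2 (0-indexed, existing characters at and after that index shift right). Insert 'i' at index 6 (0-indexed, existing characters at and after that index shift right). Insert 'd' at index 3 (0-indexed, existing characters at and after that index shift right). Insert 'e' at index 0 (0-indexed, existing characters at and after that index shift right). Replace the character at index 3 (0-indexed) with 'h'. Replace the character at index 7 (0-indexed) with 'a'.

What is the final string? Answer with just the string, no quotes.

Answer: edghdicaie

Derivation:
Applying each edit step by step:
Start: "dgiche"
Op 1 (insert 'e' at idx 2): "dgiche" -> "dgeiche"
Op 2 (insert 'i' at idx 6): "dgeiche" -> "dgeichie"
Op 3 (insert 'd' at idx 3): "dgeichie" -> "dgedichie"
Op 4 (insert 'e' at idx 0): "dgedichie" -> "edgedichie"
Op 5 (replace idx 3: 'e' -> 'h'): "edgedichie" -> "edghdichie"
Op 6 (replace idx 7: 'h' -> 'a'): "edghdichie" -> "edghdicaie"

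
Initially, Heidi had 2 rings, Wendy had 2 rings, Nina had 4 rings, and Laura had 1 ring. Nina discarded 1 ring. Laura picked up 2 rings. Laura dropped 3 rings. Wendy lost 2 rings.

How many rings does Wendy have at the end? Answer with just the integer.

Tracking counts step by step:
Start: Heidi=2, Wendy=2, Nina=4, Laura=1
Event 1 (Nina -1): Nina: 4 -> 3. State: Heidi=2, Wendy=2, Nina=3, Laura=1
Event 2 (Laura +2): Laura: 1 -> 3. State: Heidi=2, Wendy=2, Nina=3, Laura=3
Event 3 (Laura -3): Laura: 3 -> 0. State: Heidi=2, Wendy=2, Nina=3, Laura=0
Event 4 (Wendy -2): Wendy: 2 -> 0. State: Heidi=2, Wendy=0, Nina=3, Laura=0

Wendy's final count: 0

Answer: 0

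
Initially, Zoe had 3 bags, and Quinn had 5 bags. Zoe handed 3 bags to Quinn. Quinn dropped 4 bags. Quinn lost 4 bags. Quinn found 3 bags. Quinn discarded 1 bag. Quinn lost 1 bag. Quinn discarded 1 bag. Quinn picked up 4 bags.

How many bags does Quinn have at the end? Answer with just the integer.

Tracking counts step by step:
Start: Zoe=3, Quinn=5
Event 1 (Zoe -> Quinn, 3): Zoe: 3 -> 0, Quinn: 5 -> 8. State: Zoe=0, Quinn=8
Event 2 (Quinn -4): Quinn: 8 -> 4. State: Zoe=0, Quinn=4
Event 3 (Quinn -4): Quinn: 4 -> 0. State: Zoe=0, Quinn=0
Event 4 (Quinn +3): Quinn: 0 -> 3. State: Zoe=0, Quinn=3
Event 5 (Quinn -1): Quinn: 3 -> 2. State: Zoe=0, Quinn=2
Event 6 (Quinn -1): Quinn: 2 -> 1. State: Zoe=0, Quinn=1
Event 7 (Quinn -1): Quinn: 1 -> 0. State: Zoe=0, Quinn=0
Event 8 (Quinn +4): Quinn: 0 -> 4. State: Zoe=0, Quinn=4

Quinn's final count: 4

Answer: 4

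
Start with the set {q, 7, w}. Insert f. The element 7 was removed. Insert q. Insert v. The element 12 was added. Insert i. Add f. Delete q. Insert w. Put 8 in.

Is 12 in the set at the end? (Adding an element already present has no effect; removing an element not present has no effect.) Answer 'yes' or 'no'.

Answer: yes

Derivation:
Tracking the set through each operation:
Start: {7, q, w}
Event 1 (add f): added. Set: {7, f, q, w}
Event 2 (remove 7): removed. Set: {f, q, w}
Event 3 (add q): already present, no change. Set: {f, q, w}
Event 4 (add v): added. Set: {f, q, v, w}
Event 5 (add 12): added. Set: {12, f, q, v, w}
Event 6 (add i): added. Set: {12, f, i, q, v, w}
Event 7 (add f): already present, no change. Set: {12, f, i, q, v, w}
Event 8 (remove q): removed. Set: {12, f, i, v, w}
Event 9 (add w): already present, no change. Set: {12, f, i, v, w}
Event 10 (add 8): added. Set: {12, 8, f, i, v, w}

Final set: {12, 8, f, i, v, w} (size 6)
12 is in the final set.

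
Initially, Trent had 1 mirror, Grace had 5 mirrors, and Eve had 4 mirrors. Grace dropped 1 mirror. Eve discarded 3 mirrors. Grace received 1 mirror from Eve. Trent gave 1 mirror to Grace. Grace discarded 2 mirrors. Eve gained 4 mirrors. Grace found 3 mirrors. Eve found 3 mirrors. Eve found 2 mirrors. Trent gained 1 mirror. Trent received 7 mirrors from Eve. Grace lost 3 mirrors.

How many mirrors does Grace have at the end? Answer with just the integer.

Answer: 4

Derivation:
Tracking counts step by step:
Start: Trent=1, Grace=5, Eve=4
Event 1 (Grace -1): Grace: 5 -> 4. State: Trent=1, Grace=4, Eve=4
Event 2 (Eve -3): Eve: 4 -> 1. State: Trent=1, Grace=4, Eve=1
Event 3 (Eve -> Grace, 1): Eve: 1 -> 0, Grace: 4 -> 5. State: Trent=1, Grace=5, Eve=0
Event 4 (Trent -> Grace, 1): Trent: 1 -> 0, Grace: 5 -> 6. State: Trent=0, Grace=6, Eve=0
Event 5 (Grace -2): Grace: 6 -> 4. State: Trent=0, Grace=4, Eve=0
Event 6 (Eve +4): Eve: 0 -> 4. State: Trent=0, Grace=4, Eve=4
Event 7 (Grace +3): Grace: 4 -> 7. State: Trent=0, Grace=7, Eve=4
Event 8 (Eve +3): Eve: 4 -> 7. State: Trent=0, Grace=7, Eve=7
Event 9 (Eve +2): Eve: 7 -> 9. State: Trent=0, Grace=7, Eve=9
Event 10 (Trent +1): Trent: 0 -> 1. State: Trent=1, Grace=7, Eve=9
Event 11 (Eve -> Trent, 7): Eve: 9 -> 2, Trent: 1 -> 8. State: Trent=8, Grace=7, Eve=2
Event 12 (Grace -3): Grace: 7 -> 4. State: Trent=8, Grace=4, Eve=2

Grace's final count: 4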